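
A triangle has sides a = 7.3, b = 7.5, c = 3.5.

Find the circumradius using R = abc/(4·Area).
First find the area with Heron's formula.
s = (7.3 + 7.5 + 3.5)/2 = 9.15
Area = √(s(s−a)(s−b)(s−c)) = √(9.15·1.85·1.65·5.65) ≈ √157.807 ≈ 12.5621
abc = 7.3·7.5·3.5 = 191.625
R = abc/(4·Area) ≈ 191.625/(4·12.5621) = 191.625/50.2484 ≈ 3.81355

R = 3.814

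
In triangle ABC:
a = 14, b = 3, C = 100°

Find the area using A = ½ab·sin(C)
A = ½·a·b·sin(C) = ½·14·3·sin(100°)
sin(100°) ≈ 0.984808
A ≈ ½·42·0.984808 = 21·0.984808 ≈ 20.681

Area = 20.68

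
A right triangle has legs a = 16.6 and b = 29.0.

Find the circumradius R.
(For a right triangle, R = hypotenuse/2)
Hypotenuse c = √(a² + b²) = √(275.56 + 841) = √1116.56 ≈ 33.415
R = c/2 ≈ 33.415/2 ≈ 16.7075

R = 16.71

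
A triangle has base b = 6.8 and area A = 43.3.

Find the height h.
A = ½·b·h  ⇒  h = 2A/b = 2·43.3/6.8 = 86.6/6.8 ≈ 12.7353

h = 12.74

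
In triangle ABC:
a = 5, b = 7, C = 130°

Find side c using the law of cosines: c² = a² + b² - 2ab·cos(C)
c² = 5² + 7² − 2·5·7·cos(130°)
cos(130°) ≈ -0.642788
c² ≈ 25 + 49 − 70·(-0.642788) ≈ 74 + 44.9951 ≈ 118.995
c ≈ √118.995 ≈ 10.9085

c = 10.91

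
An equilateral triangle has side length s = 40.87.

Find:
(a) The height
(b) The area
(a) The height splits the triangle into two 30-60-90 halves: h = s·√3/2 = 40.87·1.73205/2 ≈ 70.7889/2 ≈ 35.3945
(b) Area = (√3/4)·s² = (√3/4)·40.87² = (√3/4)·1670.3569 ≈ 0.433013·1670.3569 ≈ 723.286

Height = 35.39, Area = 723.3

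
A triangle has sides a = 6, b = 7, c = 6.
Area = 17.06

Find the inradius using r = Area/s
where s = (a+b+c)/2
s = (6 + 7 + 6)/2 = 19/2 = 9.5
r = Area/s = 17.06/9.5 ≈ 1.79579

r = 1.796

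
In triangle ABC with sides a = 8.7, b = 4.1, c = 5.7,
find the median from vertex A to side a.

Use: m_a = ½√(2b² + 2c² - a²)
m_a = ½√(2·4.1² + 2·5.7² − 8.7²) = ½√(2·16.81 + 2·32.49 − 75.69) = ½√(33.62 + 64.98 − 75.69) = ½√22.91
√22.91 ≈ 4.78644, so m_a ≈ 2.39322

m_a = 2.393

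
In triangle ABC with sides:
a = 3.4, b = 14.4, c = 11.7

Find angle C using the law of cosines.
c² = a² + b² − 2ab·cos(C)  ⇒  cos(C) = (a² + b² − c²)/(2ab)
cos(C) = (3.4² + 14.4² − 11.7²)/(2·3.4·14.4) = (11.56 + 207.36 − 136.89)/97.92 = 82.03/97.92 ≈ 0.837725
C = arccos(0.837725) ≈ 33.0994°

C = 33.1°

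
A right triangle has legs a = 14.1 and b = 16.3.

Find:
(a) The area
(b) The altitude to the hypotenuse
(a) The legs are perpendicular, so Area = ½·a·b = ½·14.1·16.3 = ½·229.83 = 114.915
(b) Hypotenuse c = √(a² + b²) = √(198.81 + 265.69) = √464.5 ≈ 21.5523
    Area = ½·c·h_c  ⇒  h_c = 2·Area/c = 229.83/21.5523 ≈ 10.6638

Area = 114.915, h_c = 10.66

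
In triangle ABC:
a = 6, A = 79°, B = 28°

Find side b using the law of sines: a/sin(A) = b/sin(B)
a/sin(A) = b/sin(B)  ⇒  b = a·sin(B)/sin(A) = 6·sin(28°)/sin(79°)
sin(28°) ≈ 0.469472, sin(79°) ≈ 0.981627
b ≈ 6·0.469472/0.981627 ≈ 2.81683/0.981627 ≈ 2.86955

b = 2.87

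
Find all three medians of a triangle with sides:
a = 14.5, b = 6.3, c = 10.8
Median formula: m_a = ½√(2b² + 2c² − a²) (and cyclically). a² = 210.25, b² = 39.69, c² = 116.64.
m_a = ½√(2·39.69 + 2·116.64 − 210.25) = ½√102.41 ≈ ½·10.1198 ≈ 5.05989
m_b = ½√(2·210.25 + 2·116.64 − 39.69) = ½√614.09 ≈ ½·24.7808 ≈ 12.3904
m_c = ½√(2·210.25 + 2·39.69 − 116.64) = ½√383.24 ≈ ½·19.5765 ≈ 9.78826

m_a = 5.06, m_b = 12.39, m_c = 9.788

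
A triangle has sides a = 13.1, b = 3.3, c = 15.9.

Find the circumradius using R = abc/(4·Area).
First find the area with Heron's formula.
s = (13.1 + 3.3 + 15.9)/2 = 16.15
Area = √(s(s−a)(s−b)(s−c)) = √(16.15·3.05·12.85·0.25) ≈ √158.24 ≈ 12.5793
abc = 13.1·3.3·15.9 = 687.357
R = abc/(4·Area) ≈ 687.357/(4·12.5793) = 687.357/50.3173 ≈ 13.6604

R = 13.66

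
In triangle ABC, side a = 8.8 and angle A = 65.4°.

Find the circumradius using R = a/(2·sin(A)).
R = a/(2·sin(A)) = 8.8/(2·sin(65.4°))
sin(65.4°) ≈ 0.909236
R ≈ 8.8/(2·0.909236) = 8.8/1.81847 ≈ 4.83923

R = 4.839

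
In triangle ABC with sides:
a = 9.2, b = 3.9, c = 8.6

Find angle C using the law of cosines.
c² = a² + b² − 2ab·cos(C)  ⇒  cos(C) = (a² + b² − c²)/(2ab)
cos(C) = (9.2² + 3.9² − 8.6²)/(2·9.2·3.9) = (84.64 + 15.21 − 73.96)/71.76 = 25.89/71.76 ≈ 0.360786
C = arccos(0.360786) ≈ 68.8515°

C = 68.85°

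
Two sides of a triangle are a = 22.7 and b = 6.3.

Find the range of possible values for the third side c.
Triangle inequality: |a − b| < c < a + b
|a − b| = |22.7 − 6.3| = 16.4
a + b = 22.7 + 6.3 = 29

16.4 < c < 29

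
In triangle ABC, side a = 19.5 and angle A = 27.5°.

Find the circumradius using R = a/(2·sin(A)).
R = a/(2·sin(A)) = 19.5/(2·sin(27.5°))
sin(27.5°) ≈ 0.461749
R ≈ 19.5/(2·0.461749) = 19.5/0.923497 ≈ 21.1154

R = 21.12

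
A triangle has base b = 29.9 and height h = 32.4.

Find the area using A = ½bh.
A = ½·b·h = ½·29.9·32.4 = ½·968.76 = 484.38

Area = 484.38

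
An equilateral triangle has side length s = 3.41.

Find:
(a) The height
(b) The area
(a) The height splits the triangle into two 30-60-90 halves: h = s·√3/2 = 3.41·1.73205/2 ≈ 5.90629/2 ≈ 2.95315
(b) Area = (√3/4)·s² = (√3/4)·3.41² = (√3/4)·11.6281 ≈ 0.433013·11.6281 ≈ 5.03511

Height = 2.953, Area = 5.035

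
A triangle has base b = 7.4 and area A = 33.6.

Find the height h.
A = ½·b·h  ⇒  h = 2A/b = 2·33.6/7.4 = 67.2/7.4 ≈ 9.08108

h = 9.081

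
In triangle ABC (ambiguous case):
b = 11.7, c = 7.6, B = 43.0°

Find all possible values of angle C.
b/sin(B) = c/sin(C)  ⇒  sin(C) = c·sin(B)/b = 7.6·sin(43.0°)/11.7
sin(43.0°) ≈ 0.681998
sin(C) ≈ 7.6·0.681998/11.7 ≈ 5.18319/11.7 ≈ 0.443007
Candidate 1: C₁ = arcsin(0.443007) ≈ 26.2959°  →  A = 180° − 43.0° − 26.2959° ≈ 110.704° > 0, valid
Candidate 2: C₂ = 180° − C₁ ≈ 153.704°  →  A = 180° − 43.0° − 153.704° ≈ -16.7041° ≤ 0, not a valid triangle

C = 26.3° (one solution)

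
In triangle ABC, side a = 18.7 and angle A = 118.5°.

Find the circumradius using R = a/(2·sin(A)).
R = a/(2·sin(A)) = 18.7/(2·sin(118.5°))
sin(118.5°) ≈ 0.878817
R ≈ 18.7/(2·0.878817) = 18.7/1.75763 ≈ 10.6393

R = 10.64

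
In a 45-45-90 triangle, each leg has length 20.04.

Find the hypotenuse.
In a 45-45-90 triangle the sides are in ratio 1 : 1 : √2, so hypotenuse = leg·√2.
Hypotenuse = 20.04·√2 ≈ 20.04·1.41421 ≈ 28.3408

Hypotenuse = 20.04√2 = 28.34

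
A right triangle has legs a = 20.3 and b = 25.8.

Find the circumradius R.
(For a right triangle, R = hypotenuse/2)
Hypotenuse c = √(a² + b²) = √(412.09 + 665.64) = √1077.73 ≈ 32.8288
R = c/2 ≈ 32.8288/2 ≈ 16.4144

R = 16.41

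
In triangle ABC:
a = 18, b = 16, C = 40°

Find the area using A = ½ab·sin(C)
A = ½·a·b·sin(C) = ½·18·16·sin(40°)
sin(40°) ≈ 0.642788
A ≈ ½·288·0.642788 = 144·0.642788 ≈ 92.5614

Area = 92.56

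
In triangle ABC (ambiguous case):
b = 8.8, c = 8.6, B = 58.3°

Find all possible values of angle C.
b/sin(B) = c/sin(C)  ⇒  sin(C) = c·sin(B)/b = 8.6·sin(58.3°)/8.8
sin(58.3°) ≈ 0.850811
sin(C) ≈ 8.6·0.850811/8.8 ≈ 7.31698/8.8 ≈ 0.831474
Candidate 1: C₁ = arcsin(0.831474) ≈ 56.2505°  →  A = 180° − 58.3° − 56.2505° ≈ 65.4495° > 0, valid
Candidate 2: C₂ = 180° − C₁ ≈ 123.749°  →  A = 180° − 58.3° − 123.749° ≈ -2.0495° ≤ 0, not a valid triangle

C = 56.25° (one solution)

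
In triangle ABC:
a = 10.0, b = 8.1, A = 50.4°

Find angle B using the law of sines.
a/sin(A) = b/sin(B)  ⇒  sin(B) = b·sin(A)/a = 8.1·sin(50.4°)/10.0
sin(50.4°) ≈ 0.770513
sin(B) ≈ 8.1·0.770513/10.0 ≈ 6.24116/10.0 ≈ 0.624116
B = arcsin(0.624116) ≈ 38.6173°
(Since b ≤ a we need B ≤ A, so the obtuse alternative 180° − 38.6173° ≈ 141.383° is rejected.)

B = 38.62°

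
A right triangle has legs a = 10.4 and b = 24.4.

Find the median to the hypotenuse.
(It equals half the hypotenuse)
Hypotenuse c = √(a² + b²) = √(108.16 + 595.36) = √703.52 ≈ 26.524
Median to hypotenuse = c/2 ≈ 26.524/2 ≈ 13.262

Median = 13.26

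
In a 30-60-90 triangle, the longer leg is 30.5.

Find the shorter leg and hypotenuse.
In a 30-60-90 triangle the sides are in ratio 1 : √3 : 2, so short leg = long leg/√3 and hypotenuse = 2·(short leg).
Short leg = 30.5/√3 ≈ 30.5/1.73205 ≈ 17.6092
Hypotenuse = 2·17.6092 ≈ 35.2184

Short leg = 17.61, Hypotenuse = 35.22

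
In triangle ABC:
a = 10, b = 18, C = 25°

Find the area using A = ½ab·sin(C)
A = ½·a·b·sin(C) = ½·10·18·sin(25°)
sin(25°) ≈ 0.422618
A ≈ ½·180·0.422618 = 90·0.422618 ≈ 38.0356

Area = 38.04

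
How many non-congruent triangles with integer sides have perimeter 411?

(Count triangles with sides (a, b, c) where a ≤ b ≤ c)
Let a ≤ b ≤ c with a + b + c = 411. The only binding inequality is a + b > c, i.e. 411 − c > c, so c < 411/2; and c ≥ 411/3 since c is the largest side.
So 137 ≤ c ≤ 205. For each c, b runs from ⌈(411 − c)/2⌉ up to c (then a = 411 − b − c satisfies 1 ≤ a ≤ b automatically), giving c − ⌈(411 − c)/2⌉ + 1 choices.
Summing over c: 1 + 2 + 4 + 5 + … + 101 + 103  (69 terms, c = 137, …, 205) = 3571
Check (closed form: nearest integer to p²/48 for even p, (p+3)²/48 for odd p): (411+3)²/48 = 414²/48 = 171396/48 ≈ 3570.75 → 3571

3571 triangles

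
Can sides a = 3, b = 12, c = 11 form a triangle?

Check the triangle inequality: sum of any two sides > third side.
a + b vs c: 3 + 12 = 15 > 11  ✓
a + c vs b: 3 + 11 = 14 > 12  ✓
b + c vs a: 12 + 11 = 23 > 3  ✓

Yes, triangle inequality satisfied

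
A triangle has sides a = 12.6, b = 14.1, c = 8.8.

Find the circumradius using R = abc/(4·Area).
First find the area with Heron's formula.
s = (12.6 + 14.1 + 8.8)/2 = 17.75
Area = √(s(s−a)(s−b)(s−c)) = √(17.75·5.15·3.65·8.95) ≈ √2986.22 ≈ 54.6463
abc = 12.6·14.1·8.8 = 1563.408
R = abc/(4·Area) ≈ 1563.408/(4·54.6463) = 1563.408/218.585 ≈ 7.1524

R = 7.152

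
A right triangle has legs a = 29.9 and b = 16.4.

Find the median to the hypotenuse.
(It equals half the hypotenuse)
Hypotenuse c = √(a² + b²) = √(894.01 + 268.96) = √1162.97 ≈ 34.1023
Median to hypotenuse = c/2 ≈ 34.1023/2 ≈ 17.0512

Median = 17.05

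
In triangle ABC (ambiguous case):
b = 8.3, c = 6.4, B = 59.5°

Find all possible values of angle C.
b/sin(B) = c/sin(C)  ⇒  sin(C) = c·sin(B)/b = 6.4·sin(59.5°)/8.3
sin(59.5°) ≈ 0.861629
sin(C) ≈ 6.4·0.861629/8.3 ≈ 5.51443/8.3 ≈ 0.664389
Candidate 1: C₁ = arcsin(0.664389) ≈ 41.6354°  →  A = 180° − 59.5° − 41.6354° ≈ 78.8646° > 0, valid
Candidate 2: C₂ = 180° − C₁ ≈ 138.365°  →  A = 180° − 59.5° − 138.365° ≈ -17.8646° ≤ 0, not a valid triangle

C = 41.64° (one solution)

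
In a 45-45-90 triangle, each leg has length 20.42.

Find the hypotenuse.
In a 45-45-90 triangle the sides are in ratio 1 : 1 : √2, so hypotenuse = leg·√2.
Hypotenuse = 20.42·√2 ≈ 20.42·1.41421 ≈ 28.8782

Hypotenuse = 20.42√2 = 28.88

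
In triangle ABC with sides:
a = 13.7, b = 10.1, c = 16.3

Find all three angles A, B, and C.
Law of cosines for each angle (a² = 187.69, b² = 102.01, c² = 265.69):
cos(A) = (b² + c² − a²)/(2bc) = (102.01 + 265.69 − 187.69)/(2·10.1·16.3) = 180.01/329.26 ≈ 0.546711  ⇒  A ≈ 56.8583°
cos(B) = (a² + c² − b²)/(2ac) = (187.69 + 265.69 − 102.01)/(2·13.7·16.3) = 351.37/446.62 ≈ 0.786731  ⇒  B ≈ 38.1189°
cos(C) = (a² + b² − c²)/(2ab) = (187.69 + 102.01 − 265.69)/(2·13.7·10.1) = 24.01/276.74 ≈ 0.0867601  ⇒  C ≈ 85.0228°
Check: A + B + C ≈ 180°

A = 56.86°, B = 38.12°, C = 85.02°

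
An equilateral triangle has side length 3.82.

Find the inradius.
r = Area/s with s the semi-perimeter.
Area = (√3/4)·3.82² = (√3/4)·14.5924 ≈ 0.433013·14.5924 ≈ 6.31869
s = 3·3.82/2 = 5.73
r ≈ 6.31869/5.73 ≈ 1.10274
(Equivalently r = side/(2√3) = 3.82/3.4641 ≈ 1.10274.)

r = 1.103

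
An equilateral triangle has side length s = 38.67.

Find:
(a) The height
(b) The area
(a) The height splits the triangle into two 30-60-90 halves: h = s·√3/2 = 38.67·1.73205/2 ≈ 66.9784/2 ≈ 33.4892
(b) Area = (√3/4)·s² = (√3/4)·38.67² = (√3/4)·1495.3689 ≈ 0.433013·1495.3689 ≈ 647.514

Height = 33.49, Area = 647.5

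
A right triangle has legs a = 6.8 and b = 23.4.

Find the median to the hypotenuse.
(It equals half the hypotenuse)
Hypotenuse c = √(a² + b²) = √(46.24 + 547.56) = √593.8 ≈ 24.368
Median to hypotenuse = c/2 ≈ 24.368/2 ≈ 12.184

Median = 12.18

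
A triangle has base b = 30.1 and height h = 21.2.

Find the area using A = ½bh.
A = ½·b·h = ½·30.1·21.2 = ½·638.12 = 319.06

Area = 319.06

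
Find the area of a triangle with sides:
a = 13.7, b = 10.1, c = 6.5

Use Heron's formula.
s = (13.7 + 10.1 + 6.5)/2 = 30.3/2 = 15.15
s − a = 1.45, s − b = 5.05, s − c = 8.65
s(s−a)(s−b)(s−c) = 15.15·1.45·5.05·8.65 ≈ 959.595
Area = √959.595 ≈ 30.9773

Area = 30.98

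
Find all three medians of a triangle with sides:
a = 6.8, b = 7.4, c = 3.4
Median formula: m_a = ½√(2b² + 2c² − a²) (and cyclically). a² = 46.24, b² = 54.76, c² = 11.56.
m_a = ½√(2·54.76 + 2·11.56 − 46.24) = ½√86.4 ≈ ½·9.29516 ≈ 4.64758
m_b = ½√(2·46.24 + 2·11.56 − 54.76) = ½√60.84 ≈ ½·7.8 ≈ 3.9
m_c = ½√(2·46.24 + 2·54.76 − 11.56) = ½√190.44 ≈ ½·13.8 ≈ 6.9

m_a = 4.648, m_b = 3.9, m_c = 6.9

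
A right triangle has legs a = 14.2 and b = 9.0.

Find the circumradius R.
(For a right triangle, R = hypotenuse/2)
Hypotenuse c = √(a² + b²) = √(201.64 + 81) = √282.64 ≈ 16.8119
R = c/2 ≈ 16.8119/2 ≈ 8.40595

R = 8.406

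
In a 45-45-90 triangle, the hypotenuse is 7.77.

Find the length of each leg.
In a 45-45-90 triangle hypotenuse = leg·√2, so leg = hypotenuse/√2.
Leg = 7.77/√2 ≈ 7.77/1.41421 ≈ 5.49422

Each leg = 5.494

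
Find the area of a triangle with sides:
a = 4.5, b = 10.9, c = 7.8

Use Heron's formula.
s = (4.5 + 10.9 + 7.8)/2 = 23.2/2 = 11.6
s − a = 7.1, s − b = 0.7, s − c = 3.8
s(s−a)(s−b)(s−c) = 11.6·7.1·0.7·3.8 ≈ 219.078
Area = √219.078 ≈ 14.8013

Area = 14.8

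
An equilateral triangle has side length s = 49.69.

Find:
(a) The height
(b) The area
(a) The height splits the triangle into two 30-60-90 halves: h = s·√3/2 = 49.69·1.73205/2 ≈ 86.0656/2 ≈ 43.0328
(b) Area = (√3/4)·s² = (√3/4)·49.69² = (√3/4)·2469.0961 ≈ 0.433013·2469.0961 ≈ 1069.15

Height = 43.03, Area = 1069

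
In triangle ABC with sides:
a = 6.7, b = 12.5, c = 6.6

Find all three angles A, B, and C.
Law of cosines for each angle (a² = 44.89, b² = 156.25, c² = 43.56):
cos(A) = (b² + c² − a²)/(2bc) = (156.25 + 43.56 − 44.89)/(2·12.5·6.6) = 154.92/165 ≈ 0.938909  ⇒  A ≈ 20.1308°
cos(B) = (a² + c² − b²)/(2ac) = (44.89 + 43.56 − 156.25)/(2·6.7·6.6) = -67.8/88.44 ≈ -0.766621  ⇒  B ≈ 140.051°
cos(C) = (a² + b² − c²)/(2ab) = (44.89 + 156.25 − 43.56)/(2·6.7·12.5) = 157.58/167.5 ≈ 0.940776  ⇒  C ≈ 19.8177°
Check: A + B + C ≈ 180°

A = 20.13°, B = 140.1°, C = 19.82°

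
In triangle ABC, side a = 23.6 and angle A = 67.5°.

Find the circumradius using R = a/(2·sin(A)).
R = a/(2·sin(A)) = 23.6/(2·sin(67.5°))
sin(67.5°) ≈ 0.92388
R ≈ 23.6/(2·0.92388) = 23.6/1.84776 ≈ 12.7722

R = 12.77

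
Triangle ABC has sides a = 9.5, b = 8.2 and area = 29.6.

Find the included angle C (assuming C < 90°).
Area = ½·a·b·sin(C)  ⇒  sin(C) = 2·Area/(a·b) = 2·29.6/(9.5·8.2) = 59.2/77.9 ≈ 0.759949
C = arcsin(0.759949) ≈ 49.4597° (taking the acute solution since C < 90°)

C = 49.46°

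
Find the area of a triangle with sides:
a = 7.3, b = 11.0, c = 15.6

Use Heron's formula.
s = (7.3 + 11.0 + 15.6)/2 = 33.9/2 = 16.95
s − a = 9.65, s − b = 5.95, s − c = 1.35
s(s−a)(s−b)(s−c) = 16.95·9.65·5.95·1.35 ≈ 1313.86
Area = √1313.86 ≈ 36.2472

Area = 36.25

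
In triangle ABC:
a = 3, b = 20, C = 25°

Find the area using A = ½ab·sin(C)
A = ½·a·b·sin(C) = ½·3·20·sin(25°)
sin(25°) ≈ 0.422618
A ≈ ½·60·0.422618 = 30·0.422618 ≈ 12.6785

Area = 12.68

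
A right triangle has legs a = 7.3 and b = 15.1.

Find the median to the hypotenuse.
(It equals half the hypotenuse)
Hypotenuse c = √(a² + b²) = √(53.29 + 228.01) = √281.3 ≈ 16.772
Median to hypotenuse = c/2 ≈ 16.772/2 ≈ 8.386

Median = 8.386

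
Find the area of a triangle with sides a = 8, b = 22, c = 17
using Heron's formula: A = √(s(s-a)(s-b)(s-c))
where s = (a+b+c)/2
s = (8 + 22 + 17)/2 = 47/2 = 23.5
s − a = 15.5, s − b = 1.5, s − c = 6.5
s(s−a)(s−b)(s−c) = 23.5·15.5·1.5·6.5 = 3551.4375
Area = √3551.4375 ≈ 59.5939

s = 23.5, Area = 59.59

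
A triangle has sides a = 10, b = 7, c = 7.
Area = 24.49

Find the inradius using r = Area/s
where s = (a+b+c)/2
s = (10 + 7 + 7)/2 = 24/2 = 12
r = Area/s = 24.49/12 ≈ 2.04083

r = 2.041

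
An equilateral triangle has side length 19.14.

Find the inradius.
r = Area/s with s the semi-perimeter.
Area = (√3/4)·19.14² = (√3/4)·366.3396 ≈ 0.433013·366.3396 ≈ 158.63
s = 3·19.14/2 = 28.71
r ≈ 158.63/28.71 ≈ 5.52524
(Equivalently r = side/(2√3) = 19.14/3.4641 ≈ 5.52524.)

r = 5.525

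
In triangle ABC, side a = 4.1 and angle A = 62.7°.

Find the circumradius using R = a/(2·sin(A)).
R = a/(2·sin(A)) = 4.1/(2·sin(62.7°))
sin(62.7°) ≈ 0.888617
R ≈ 4.1/(2·0.888617) = 4.1/1.77723 ≈ 2.30696

R = 2.307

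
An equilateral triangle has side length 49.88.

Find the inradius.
r = Area/s with s the semi-perimeter.
Area = (√3/4)·49.88² = (√3/4)·2488.0144 ≈ 0.433013·2488.0144 ≈ 1077.34
s = 3·49.88/2 = 74.82
r ≈ 1077.34/74.82 ≈ 14.3991
(Equivalently r = side/(2√3) = 49.88/3.4641 ≈ 14.3991.)

r = 14.4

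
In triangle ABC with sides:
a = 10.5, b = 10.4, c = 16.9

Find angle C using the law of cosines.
c² = a² + b² − 2ab·cos(C)  ⇒  cos(C) = (a² + b² − c²)/(2ab)
cos(C) = (10.5² + 10.4² − 16.9²)/(2·10.5·10.4) = (110.25 + 108.16 − 285.61)/218.4 = -67.2/218.4 ≈ -0.307692
C = arccos(-0.307692) ≈ 107.92°

C = 107.9°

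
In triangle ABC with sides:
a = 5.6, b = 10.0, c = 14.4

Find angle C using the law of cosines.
c² = a² + b² − 2ab·cos(C)  ⇒  cos(C) = (a² + b² − c²)/(2ab)
cos(C) = (5.6² + 10.0² − 14.4²)/(2·5.6·10.0) = (31.36 + 100 − 207.36)/112 = -76/112 ≈ -0.678571
C = arccos(-0.678571) ≈ 132.732°

C = 132.7°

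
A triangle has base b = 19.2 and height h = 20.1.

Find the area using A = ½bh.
A = ½·b·h = ½·19.2·20.1 = ½·385.92 = 192.96

Area = 192.96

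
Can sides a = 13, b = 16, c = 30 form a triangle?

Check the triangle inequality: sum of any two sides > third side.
a + b vs c: 13 + 16 = 29 ≤ 30  ✗
a + c vs b: 13 + 30 = 43 > 16  ✓
b + c vs a: 16 + 30 = 46 > 13  ✓

No: 13 + 16 = 29 is not > 30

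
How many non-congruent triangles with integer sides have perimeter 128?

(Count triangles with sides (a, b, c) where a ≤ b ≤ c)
Let a ≤ b ≤ c with a + b + c = 128. The only binding inequality is a + b > c, i.e. 128 − c > c, so c < 128/2; and c ≥ 128/3 since c is the largest side.
So 43 ≤ c ≤ 63. For each c, b runs from ⌈(128 − c)/2⌉ up to c (then a = 128 − b − c satisfies 1 ≤ a ≤ b automatically), giving c − ⌈(128 − c)/2⌉ + 1 choices.
Summing over c: 1 + 3 + 4 + 6 + … + 30 + 31  (21 terms, c = 43, …, 63) = 341
Check (closed form: nearest integer to p²/48 for even p, (p+3)²/48 for odd p): 128²/48 = 16384/48 ≈ 341.33 → 341

341 triangles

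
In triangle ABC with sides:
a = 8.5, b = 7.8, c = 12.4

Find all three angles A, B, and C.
Law of cosines for each angle (a² = 72.25, b² = 60.84, c² = 153.76):
cos(A) = (b² + c² − a²)/(2bc) = (60.84 + 153.76 − 72.25)/(2·7.8·12.4) = 142.35/193.44 ≈ 0.735887  ⇒  A ≈ 42.6178°
cos(B) = (a² + c² − b²)/(2ac) = (72.25 + 153.76 − 60.84)/(2·8.5·12.4) = 165.17/210.8 ≈ 0.783539  ⇒  B ≈ 38.4143°
cos(C) = (a² + b² − c²)/(2ab) = (72.25 + 60.84 − 153.76)/(2·8.5·7.8) = -20.67/132.6 ≈ -0.155882  ⇒  C ≈ 98.968°
Check: A + B + C ≈ 180°

A = 42.62°, B = 38.41°, C = 98.97°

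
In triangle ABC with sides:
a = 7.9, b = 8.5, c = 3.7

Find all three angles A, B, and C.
Law of cosines for each angle (a² = 62.41, b² = 72.25, c² = 13.69):
cos(A) = (b² + c² − a²)/(2bc) = (72.25 + 13.69 − 62.41)/(2·8.5·3.7) = 23.53/62.9 ≈ 0.374086  ⇒  A ≈ 68.0322°
cos(B) = (a² + c² − b²)/(2ac) = (62.41 + 13.69 − 72.25)/(2·7.9·3.7) = 3.85/58.46 ≈ 0.065857  ⇒  B ≈ 86.2239°
cos(C) = (a² + b² − c²)/(2ab) = (62.41 + 72.25 − 13.69)/(2·7.9·8.5) = 120.97/134.3 ≈ 0.900745  ⇒  C ≈ 25.7439°
Check: A + B + C ≈ 180°

A = 68.03°, B = 86.22°, C = 25.74°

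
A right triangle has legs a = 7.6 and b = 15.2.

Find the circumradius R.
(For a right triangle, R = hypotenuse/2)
Hypotenuse c = √(a² + b²) = √(57.76 + 231.04) = √288.8 ≈ 16.9941
R = c/2 ≈ 16.9941/2 ≈ 8.49706

R = 8.497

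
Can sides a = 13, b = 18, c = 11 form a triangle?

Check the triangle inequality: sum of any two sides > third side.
a + b vs c: 13 + 18 = 31 > 11  ✓
a + c vs b: 13 + 11 = 24 > 18  ✓
b + c vs a: 18 + 11 = 29 > 13  ✓

Yes, triangle inequality satisfied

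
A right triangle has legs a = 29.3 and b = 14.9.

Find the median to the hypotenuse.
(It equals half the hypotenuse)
Hypotenuse c = √(a² + b²) = √(858.49 + 222.01) = √1080.5 ≈ 32.871
Median to hypotenuse = c/2 ≈ 32.871/2 ≈ 16.4355

Median = 16.44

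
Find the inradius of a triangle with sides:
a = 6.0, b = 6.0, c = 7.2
r = Area/s where s is the semi-perimeter.
s = (6.0 + 6.0 + 7.2)/2 = 19.2/2 = 9.6
Area = √(s(s−a)(s−b)(s−c)) = √(9.6·3.6·3.6·2.4) ≈ √298.598 ≈ 17.28
r ≈ 17.28/9.6 ≈ 1.8

r = 1.8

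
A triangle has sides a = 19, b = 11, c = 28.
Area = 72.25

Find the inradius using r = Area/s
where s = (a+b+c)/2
s = (19 + 11 + 28)/2 = 58/2 = 29
r = Area/s = 72.25/29 ≈ 2.49138

r = 2.491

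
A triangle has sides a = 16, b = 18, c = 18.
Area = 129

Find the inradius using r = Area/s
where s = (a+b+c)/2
s = (16 + 18 + 18)/2 = 52/2 = 26
r = Area/s = 129/26 ≈ 4.96154

r = 4.962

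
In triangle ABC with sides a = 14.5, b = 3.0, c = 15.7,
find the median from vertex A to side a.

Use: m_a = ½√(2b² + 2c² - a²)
m_a = ½√(2·3.0² + 2·15.7² − 14.5²) = ½√(2·9 + 2·246.49 − 210.25) = ½√(18 + 492.98 − 210.25) = ½√300.73
√300.73 ≈ 17.3416, so m_a ≈ 8.67078

m_a = 8.671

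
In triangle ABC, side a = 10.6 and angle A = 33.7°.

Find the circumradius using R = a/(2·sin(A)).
R = a/(2·sin(A)) = 10.6/(2·sin(33.7°))
sin(33.7°) ≈ 0.554844
R ≈ 10.6/(2·0.554844) = 10.6/1.10969 ≈ 9.55223

R = 9.552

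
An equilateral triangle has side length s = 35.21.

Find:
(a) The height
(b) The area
(a) The height splits the triangle into two 30-60-90 halves: h = s·√3/2 = 35.21·1.73205/2 ≈ 60.9855/2 ≈ 30.4928
(b) Area = (√3/4)·s² = (√3/4)·35.21² = (√3/4)·1239.7441 ≈ 0.433013·1239.7441 ≈ 536.825

Height = 30.49, Area = 536.8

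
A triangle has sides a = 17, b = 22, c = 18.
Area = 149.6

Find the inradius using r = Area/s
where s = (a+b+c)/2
s = (17 + 22 + 18)/2 = 57/2 = 28.5
r = Area/s = 149.6/28.5 ≈ 5.24912

r = 5.249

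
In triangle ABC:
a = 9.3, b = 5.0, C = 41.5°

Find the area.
Two sides and the included angle (SAS): A = ½·a·b·sin(C) = ½·9.3·5.0·sin(41.5°)
sin(41.5°) ≈ 0.66262
A ≈ ½·46.5·0.66262 = 23.25·0.66262 ≈ 15.4059

Area = 15.41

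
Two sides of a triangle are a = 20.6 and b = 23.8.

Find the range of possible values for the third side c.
Triangle inequality: |a − b| < c < a + b
|a − b| = |20.6 − 23.8| = 3.2
a + b = 20.6 + 23.8 = 44.4

3.2 < c < 44.4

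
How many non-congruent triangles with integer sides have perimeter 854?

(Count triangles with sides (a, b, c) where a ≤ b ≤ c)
Let a ≤ b ≤ c with a + b + c = 854. The only binding inequality is a + b > c, i.e. 854 − c > c, so c < 854/2; and c ≥ 854/3 since c is the largest side.
So 285 ≤ c ≤ 426. For each c, b runs from ⌈(854 − c)/2⌉ up to c (then a = 854 − b − c satisfies 1 ≤ a ≤ b automatically), giving c − ⌈(854 − c)/2⌉ + 1 choices.
Summing over c: 1 + 3 + 4 + 6 + … + 211 + 213  (142 terms, c = 285, …, 426) = 15194
Check (closed form: nearest integer to p²/48 for even p, (p+3)²/48 for odd p): 854²/48 = 729316/48 ≈ 15194.08 → 15194

15194 triangles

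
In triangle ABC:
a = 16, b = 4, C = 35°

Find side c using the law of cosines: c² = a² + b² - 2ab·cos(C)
c² = 16² + 4² − 2·16·4·cos(35°)
cos(35°) ≈ 0.819152
c² ≈ 256 + 16 − 128·(0.819152) ≈ 272 − 104.851 ≈ 167.149
c ≈ √167.149 ≈ 12.9286

c = 12.93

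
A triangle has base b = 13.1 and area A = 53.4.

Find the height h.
A = ½·b·h  ⇒  h = 2A/b = 2·53.4/13.1 = 106.8/13.1 ≈ 8.15267

h = 8.153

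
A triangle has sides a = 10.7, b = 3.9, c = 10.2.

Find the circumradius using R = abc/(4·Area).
First find the area with Heron's formula.
s = (10.7 + 3.9 + 10.2)/2 = 12.4
Area = √(s(s−a)(s−b)(s−c)) = √(12.4·1.7·8.5·2.2) ≈ √394.196 ≈ 19.8544
abc = 10.7·3.9·10.2 = 425.646
R = abc/(4·Area) ≈ 425.646/(4·19.8544) = 425.646/79.4175 ≈ 5.3596

R = 5.36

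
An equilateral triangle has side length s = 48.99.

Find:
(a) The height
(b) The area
(a) The height splits the triangle into two 30-60-90 halves: h = s·√3/2 = 48.99·1.73205/2 ≈ 84.8532/2 ≈ 42.4266
(b) Area = (√3/4)·s² = (√3/4)·48.99² = (√3/4)·2400.0201 ≈ 0.433013·2400.0201 ≈ 1039.24

Height = 42.43, Area = 1039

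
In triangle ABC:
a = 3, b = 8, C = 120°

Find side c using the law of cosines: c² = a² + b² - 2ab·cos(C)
c² = 3² + 8² − 2·3·8·cos(120°)
cos(120°) ≈ -0.5
c² ≈ 9 + 64 − 48·(-0.5) ≈ 73 + 24 ≈ 97
c ≈ √97 ≈ 9.84886

c = 9.849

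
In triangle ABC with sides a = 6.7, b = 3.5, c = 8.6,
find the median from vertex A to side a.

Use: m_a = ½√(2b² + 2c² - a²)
m_a = ½√(2·3.5² + 2·8.6² − 6.7²) = ½√(2·12.25 + 2·73.96 − 44.89) = ½√(24.5 + 147.92 − 44.89) = ½√127.53
√127.53 ≈ 11.2929, so m_a ≈ 5.64646

m_a = 5.646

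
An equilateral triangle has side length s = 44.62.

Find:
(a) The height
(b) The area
(a) The height splits the triangle into two 30-60-90 halves: h = s·√3/2 = 44.62·1.73205/2 ≈ 77.2841/2 ≈ 38.6421
(b) Area = (√3/4)·s² = (√3/4)·44.62² = (√3/4)·1990.9444 ≈ 0.433013·1990.9444 ≈ 862.104

Height = 38.64, Area = 862.1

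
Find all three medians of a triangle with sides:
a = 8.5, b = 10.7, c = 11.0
Median formula: m_a = ½√(2b² + 2c² − a²) (and cyclically). a² = 72.25, b² = 114.49, c² = 121.
m_a = ½√(2·114.49 + 2·121 − 72.25) = ½√398.73 ≈ ½·19.9682 ≈ 9.98411
m_b = ½√(2·72.25 + 2·121 − 114.49) = ½√272.01 ≈ ½·16.4927 ≈ 8.24636
m_c = ½√(2·72.25 + 2·114.49 − 121) = ½√252.48 ≈ ½·15.8896 ≈ 7.94481

m_a = 9.984, m_b = 8.246, m_c = 7.945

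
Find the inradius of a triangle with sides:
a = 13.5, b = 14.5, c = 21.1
r = Area/s where s is the semi-perimeter.
s = (13.5 + 14.5 + 21.1)/2 = 49.1/2 = 24.55
Area = √(s(s−a)(s−b)(s−c)) = √(24.55·11.05·10.05·3.45) ≈ √9405.87 ≈ 96.9839
r ≈ 96.9839/24.55 ≈ 3.95046

r = 3.95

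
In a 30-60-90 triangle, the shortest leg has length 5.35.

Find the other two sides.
In a 30-60-90 triangle the sides are in ratio 1 : √3 : 2 (short leg : long leg : hypotenuse).
Long leg = 5.35·√3 ≈ 5.35·1.73205 ≈ 9.26647
Hypotenuse = 2·5.35 = 10.7

Long leg = 5.35√3 = 9.266, Hypotenuse = 10.7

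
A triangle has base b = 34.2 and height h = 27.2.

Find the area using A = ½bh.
A = ½·b·h = ½·34.2·27.2 = ½·930.24 = 465.12

Area = 465.12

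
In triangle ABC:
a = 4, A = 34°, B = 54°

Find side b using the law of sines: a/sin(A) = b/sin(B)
a/sin(A) = b/sin(B)  ⇒  b = a·sin(B)/sin(A) = 4·sin(54°)/sin(34°)
sin(54°) ≈ 0.809017, sin(34°) ≈ 0.559193
b ≈ 4·0.809017/0.559193 ≈ 3.23607/0.559193 ≈ 5.78703

b = 5.787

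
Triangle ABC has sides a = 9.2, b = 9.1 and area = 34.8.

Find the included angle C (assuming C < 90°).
Area = ½·a·b·sin(C)  ⇒  sin(C) = 2·Area/(a·b) = 2·34.8/(9.2·9.1) = 69.6/83.72 ≈ 0.831343
C = arcsin(0.831343) ≈ 56.2369° (taking the acute solution since C < 90°)

C = 56.24°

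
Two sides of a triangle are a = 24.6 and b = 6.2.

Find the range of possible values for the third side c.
Triangle inequality: |a − b| < c < a + b
|a − b| = |24.6 − 6.2| = 18.4
a + b = 24.6 + 6.2 = 30.8

18.4 < c < 30.8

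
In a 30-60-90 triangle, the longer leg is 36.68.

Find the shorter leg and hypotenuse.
In a 30-60-90 triangle the sides are in ratio 1 : √3 : 2, so short leg = long leg/√3 and hypotenuse = 2·(short leg).
Short leg = 36.68/√3 ≈ 36.68/1.73205 ≈ 21.1772
Hypotenuse = 2·21.1772 ≈ 42.3544

Short leg = 21.18, Hypotenuse = 42.35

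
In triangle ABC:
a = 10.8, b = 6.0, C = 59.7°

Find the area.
Two sides and the included angle (SAS): A = ½·a·b·sin(C) = ½·10.8·6.0·sin(59.7°)
sin(59.7°) ≈ 0.863396
A ≈ ½·64.8·0.863396 = 32.4·0.863396 ≈ 27.974

Area = 27.97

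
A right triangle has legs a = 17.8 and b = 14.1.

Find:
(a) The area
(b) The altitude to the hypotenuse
(a) The legs are perpendicular, so Area = ½·a·b = ½·17.8·14.1 = ½·250.98 = 125.49
(b) Hypotenuse c = √(a² + b²) = √(316.84 + 198.81) = √515.65 ≈ 22.7079
    Area = ½·c·h_c  ⇒  h_c = 2·Area/c = 250.98/22.7079 ≈ 11.0525

Area = 125.49, h_c = 11.05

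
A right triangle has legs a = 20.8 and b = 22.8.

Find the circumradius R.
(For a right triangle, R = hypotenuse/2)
Hypotenuse c = √(a² + b²) = √(432.64 + 519.84) = √952.48 ≈ 30.8623
R = c/2 ≈ 30.8623/2 ≈ 15.4311

R = 15.43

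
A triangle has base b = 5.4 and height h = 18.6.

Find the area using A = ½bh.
A = ½·b·h = ½·5.4·18.6 = ½·100.44 = 50.22

Area = 50.22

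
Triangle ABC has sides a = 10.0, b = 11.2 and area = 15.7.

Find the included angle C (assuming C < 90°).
Area = ½·a·b·sin(C)  ⇒  sin(C) = 2·Area/(a·b) = 2·15.7/(10.0·11.2) = 31.4/112 ≈ 0.280357
C = arcsin(0.280357) ≈ 16.2815° (taking the acute solution since C < 90°)

C = 16.28°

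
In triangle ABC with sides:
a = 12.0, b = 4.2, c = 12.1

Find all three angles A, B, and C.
Law of cosines for each angle (a² = 144, b² = 17.64, c² = 146.41):
cos(A) = (b² + c² − a²)/(2bc) = (17.64 + 146.41 − 144)/(2·4.2·12.1) = 20.05/101.64 ≈ 0.197265  ⇒  A ≈ 78.6229°
cos(B) = (a² + c² − b²)/(2ac) = (144 + 146.41 − 17.64)/(2·12.0·12.1) = 272.77/290.4 ≈ 0.939291  ⇒  B ≈ 20.0672°
cos(C) = (a² + b² − c²)/(2ab) = (144 + 17.64 − 146.41)/(2·12.0·4.2) = 15.23/100.8 ≈ 0.151091  ⇒  C ≈ 81.3098°
Check: A + B + C ≈ 180°

A = 78.62°, B = 20.07°, C = 81.31°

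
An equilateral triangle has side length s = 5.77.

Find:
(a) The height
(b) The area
(a) The height splits the triangle into two 30-60-90 halves: h = s·√3/2 = 5.77·1.73205/2 ≈ 9.99393/2 ≈ 4.99697
(b) Area = (√3/4)·s² = (√3/4)·5.77² = (√3/4)·33.2929 ≈ 0.433013·33.2929 ≈ 14.4162

Height = 4.997, Area = 14.42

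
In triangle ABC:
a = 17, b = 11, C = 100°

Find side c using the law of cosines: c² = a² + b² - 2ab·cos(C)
c² = 17² + 11² − 2·17·11·cos(100°)
cos(100°) ≈ -0.173648
c² ≈ 289 + 121 − 374·(-0.173648) ≈ 410 + 64.9444 ≈ 474.944
c ≈ √474.944 ≈ 21.7932

c = 21.79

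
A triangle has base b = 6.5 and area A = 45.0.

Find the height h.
A = ½·b·h  ⇒  h = 2A/b = 2·45.0/6.5 = 90/6.5 ≈ 13.8462

h = 13.85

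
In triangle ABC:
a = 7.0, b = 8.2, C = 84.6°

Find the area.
Two sides and the included angle (SAS): A = ½·a·b·sin(C) = ½·7.0·8.2·sin(84.6°)
sin(84.6°) ≈ 0.995562
A ≈ ½·57.4·0.995562 = 28.7·0.995562 ≈ 28.5726

Area = 28.57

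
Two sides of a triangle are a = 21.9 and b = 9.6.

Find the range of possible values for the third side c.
Triangle inequality: |a − b| < c < a + b
|a − b| = |21.9 − 9.6| = 12.3
a + b = 21.9 + 9.6 = 31.5

12.3 < c < 31.5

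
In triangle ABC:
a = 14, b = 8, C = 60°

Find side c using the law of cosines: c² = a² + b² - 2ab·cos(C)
c² = 14² + 8² − 2·14·8·cos(60°)
cos(60°) ≈ 0.5
c² ≈ 196 + 64 − 224·(0.5) ≈ 260 − 112 ≈ 148
c ≈ √148 ≈ 12.1655

c = 12.17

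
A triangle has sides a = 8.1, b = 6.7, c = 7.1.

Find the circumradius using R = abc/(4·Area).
First find the area with Heron's formula.
s = (8.1 + 6.7 + 7.1)/2 = 10.95
Area = √(s(s−a)(s−b)(s−c)) = √(10.95·2.85·4.25·3.85) ≈ √510.633 ≈ 22.5972
abc = 8.1·6.7·7.1 = 385.317
R = abc/(4·Area) ≈ 385.317/(4·22.5972) = 385.317/90.3887 ≈ 4.26289

R = 4.263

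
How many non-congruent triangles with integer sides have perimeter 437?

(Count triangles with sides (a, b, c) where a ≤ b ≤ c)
Let a ≤ b ≤ c with a + b + c = 437. The only binding inequality is a + b > c, i.e. 437 − c > c, so c < 437/2; and c ≥ 437/3 since c is the largest side.
So 146 ≤ c ≤ 218. For each c, b runs from ⌈(437 − c)/2⌉ up to c (then a = 437 − b − c satisfies 1 ≤ a ≤ b automatically), giving c − ⌈(437 − c)/2⌉ + 1 choices.
Summing over c: 1 + 3 + 4 + 6 + … + 108 + 109  (73 terms, c = 146, …, 218) = 4033
Check (closed form: nearest integer to p²/48 for even p, (p+3)²/48 for odd p): (437+3)²/48 = 440²/48 = 193600/48 ≈ 4033.33 → 4033

4033 triangles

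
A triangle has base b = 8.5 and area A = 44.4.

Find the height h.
A = ½·b·h  ⇒  h = 2A/b = 2·44.4/8.5 = 88.8/8.5 ≈ 10.4471

h = 10.45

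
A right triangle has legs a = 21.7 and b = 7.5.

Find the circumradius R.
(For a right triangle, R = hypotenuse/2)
Hypotenuse c = √(a² + b²) = √(470.89 + 56.25) = √527.14 ≈ 22.9595
R = c/2 ≈ 22.9595/2 ≈ 11.4798

R = 11.48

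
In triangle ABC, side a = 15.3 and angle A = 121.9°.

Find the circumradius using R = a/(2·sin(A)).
R = a/(2·sin(A)) = 15.3/(2·sin(121.9°))
sin(121.9°) ≈ 0.848972
R ≈ 15.3/(2·0.848972) = 15.3/1.69794 ≈ 9.0109

R = 9.011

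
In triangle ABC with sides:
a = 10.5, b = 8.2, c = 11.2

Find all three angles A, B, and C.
Law of cosines for each angle (a² = 110.25, b² = 67.24, c² = 125.44):
cos(A) = (b² + c² − a²)/(2bc) = (67.24 + 125.44 − 110.25)/(2·8.2·11.2) = 82.43/183.68 ≈ 0.44877  ⇒  A ≈ 63.3352°
cos(B) = (a² + c² − b²)/(2ac) = (110.25 + 125.44 − 67.24)/(2·10.5·11.2) = 168.45/235.2 ≈ 0.716199  ⇒  B ≈ 44.2585°
cos(C) = (a² + b² − c²)/(2ab) = (110.25 + 67.24 − 125.44)/(2·10.5·8.2) = 52.05/172.2 ≈ 0.302265  ⇒  C ≈ 72.4063°
Check: A + B + C ≈ 180°

A = 63.34°, B = 44.26°, C = 72.41°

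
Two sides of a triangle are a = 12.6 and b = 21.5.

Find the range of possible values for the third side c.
Triangle inequality: |a − b| < c < a + b
|a − b| = |12.6 − 21.5| = 8.9
a + b = 12.6 + 21.5 = 34.1

8.9 < c < 34.1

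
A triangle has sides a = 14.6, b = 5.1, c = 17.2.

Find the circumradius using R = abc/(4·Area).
First find the area with Heron's formula.
s = (14.6 + 5.1 + 17.2)/2 = 18.45
Area = √(s(s−a)(s−b)(s−c)) = √(18.45·3.85·13.35·1.25) ≈ √1185.35 ≈ 34.429
abc = 14.6·5.1·17.2 = 1280.712
R = abc/(4·Area) ≈ 1280.712/(4·34.429) = 1280.712/137.716 ≈ 9.29966

R = 9.3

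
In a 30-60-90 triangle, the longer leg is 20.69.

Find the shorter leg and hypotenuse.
In a 30-60-90 triangle the sides are in ratio 1 : √3 : 2, so short leg = long leg/√3 and hypotenuse = 2·(short leg).
Short leg = 20.69/√3 ≈ 20.69/1.73205 ≈ 11.9454
Hypotenuse = 2·11.9454 ≈ 23.8908

Short leg = 11.95, Hypotenuse = 23.89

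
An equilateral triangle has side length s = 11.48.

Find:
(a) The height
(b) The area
(a) The height splits the triangle into two 30-60-90 halves: h = s·√3/2 = 11.48·1.73205/2 ≈ 19.8839/2 ≈ 9.94197
(b) Area = (√3/4)·s² = (√3/4)·11.48² = (√3/4)·131.7904 ≈ 0.433013·131.7904 ≈ 57.0669

Height = 9.942, Area = 57.07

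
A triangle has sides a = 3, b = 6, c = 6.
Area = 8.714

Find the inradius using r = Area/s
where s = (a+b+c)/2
s = (3 + 6 + 6)/2 = 15/2 = 7.5
r = Area/s = 8.714/7.5 ≈ 1.16187

r = 1.162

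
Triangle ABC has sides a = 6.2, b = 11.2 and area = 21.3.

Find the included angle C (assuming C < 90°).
Area = ½·a·b·sin(C)  ⇒  sin(C) = 2·Area/(a·b) = 2·21.3/(6.2·11.2) = 42.6/69.44 ≈ 0.613479
C = arcsin(0.613479) ≈ 37.8415° (taking the acute solution since C < 90°)

C = 37.84°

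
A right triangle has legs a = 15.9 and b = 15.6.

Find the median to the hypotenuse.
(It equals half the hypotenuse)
Hypotenuse c = √(a² + b²) = √(252.81 + 243.36) = √496.17 ≈ 22.2749
Median to hypotenuse = c/2 ≈ 22.2749/2 ≈ 11.1374

Median = 11.14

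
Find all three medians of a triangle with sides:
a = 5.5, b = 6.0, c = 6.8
Median formula: m_a = ½√(2b² + 2c² − a²) (and cyclically). a² = 30.25, b² = 36, c² = 46.24.
m_a = ½√(2·36 + 2·46.24 − 30.25) = ½√134.23 ≈ ½·11.5858 ≈ 5.79288
m_b = ½√(2·30.25 + 2·46.24 − 36) = ½√116.98 ≈ ½·10.8157 ≈ 5.40786
m_c = ½√(2·30.25 + 2·36 − 46.24) = ½√86.26 ≈ ½·9.28763 ≈ 4.64381

m_a = 5.793, m_b = 5.408, m_c = 4.644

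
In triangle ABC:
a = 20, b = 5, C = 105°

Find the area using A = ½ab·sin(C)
A = ½·a·b·sin(C) = ½·20·5·sin(105°)
sin(105°) ≈ 0.965926
A ≈ ½·100·0.965926 = 50·0.965926 ≈ 48.2963

Area = 48.3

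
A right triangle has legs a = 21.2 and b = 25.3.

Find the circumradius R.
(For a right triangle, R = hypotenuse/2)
Hypotenuse c = √(a² + b²) = √(449.44 + 640.09) = √1089.53 ≈ 33.008
R = c/2 ≈ 33.008/2 ≈ 16.504

R = 16.5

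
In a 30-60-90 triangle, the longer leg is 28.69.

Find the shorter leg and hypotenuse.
In a 30-60-90 triangle the sides are in ratio 1 : √3 : 2, so short leg = long leg/√3 and hypotenuse = 2·(short leg).
Short leg = 28.69/√3 ≈ 28.69/1.73205 ≈ 16.5642
Hypotenuse = 2·16.5642 ≈ 33.1284

Short leg = 16.56, Hypotenuse = 33.13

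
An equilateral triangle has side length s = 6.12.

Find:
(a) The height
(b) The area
(a) The height splits the triangle into two 30-60-90 halves: h = s·√3/2 = 6.12·1.73205/2 ≈ 10.6002/2 ≈ 5.30008
(b) Area = (√3/4)·s² = (√3/4)·6.12² = (√3/4)·37.4544 ≈ 0.433013·37.4544 ≈ 16.2182

Height = 5.3, Area = 16.22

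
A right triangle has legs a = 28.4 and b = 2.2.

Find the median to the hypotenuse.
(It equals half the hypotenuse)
Hypotenuse c = √(a² + b²) = √(806.56 + 4.84) = √811.4 ≈ 28.4851
Median to hypotenuse = c/2 ≈ 28.4851/2 ≈ 14.2425

Median = 14.24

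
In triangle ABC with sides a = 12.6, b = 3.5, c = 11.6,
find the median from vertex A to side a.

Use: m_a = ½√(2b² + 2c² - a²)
m_a = ½√(2·3.5² + 2·11.6² − 12.6²) = ½√(2·12.25 + 2·134.56 − 158.76) = ½√(24.5 + 269.12 − 158.76) = ½√134.86
√134.86 ≈ 11.6129, so m_a ≈ 5.80646

m_a = 5.806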